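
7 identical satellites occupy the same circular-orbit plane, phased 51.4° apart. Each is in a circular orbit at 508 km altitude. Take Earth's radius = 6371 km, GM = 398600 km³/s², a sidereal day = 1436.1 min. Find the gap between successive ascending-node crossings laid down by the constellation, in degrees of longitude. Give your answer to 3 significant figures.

3.39°

Semi-major axis a = 6371 + 508 = 6879 km. Period T = 2π√(a³/μ) = 2π√(6879³/398600) = 5678.0 s = 94.63 min.
Single-satellite node shift = (5678.0/86166) × 360° = 23.72°.
With 7 satellites evenly phased, successive equator crossings are 23.72/7 = 3.389° apart.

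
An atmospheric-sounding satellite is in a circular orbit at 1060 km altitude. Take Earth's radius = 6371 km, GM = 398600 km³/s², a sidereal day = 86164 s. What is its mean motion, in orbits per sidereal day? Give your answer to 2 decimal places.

Semi-major axis a = 6371 + 1060 = 7431 km. Period T = 2π√(a³/μ) = 2π√(7431³/398600) = 6375.0 s = 106.25 min.
Orbits per sidereal day = 86164 / 6375.0 = 13.516.

13.52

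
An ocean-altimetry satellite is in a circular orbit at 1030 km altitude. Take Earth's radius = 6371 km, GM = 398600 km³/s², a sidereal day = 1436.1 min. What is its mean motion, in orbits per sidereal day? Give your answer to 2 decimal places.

Semi-major axis a = 6371 + 1030 = 7401 km. Period T = 2π√(a³/μ) = 2π√(7401³/398600) = 6336.5 s = 105.61 min.
Orbits per sidereal day = 86166 / 6336.5 = 13.598.

13.60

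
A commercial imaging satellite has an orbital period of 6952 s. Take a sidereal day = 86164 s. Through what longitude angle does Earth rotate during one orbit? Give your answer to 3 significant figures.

During one orbit Earth rotates (6952.0 / 86164) × 360° = 29.05°.

29.0°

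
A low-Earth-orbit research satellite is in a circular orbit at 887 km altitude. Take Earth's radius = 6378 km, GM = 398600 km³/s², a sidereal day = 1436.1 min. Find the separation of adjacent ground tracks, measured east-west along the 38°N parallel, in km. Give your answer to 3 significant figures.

2260 km

Semi-major axis a = 6378 + 887 = 7265 km. Period T = 2π√(a³/μ) = 2π√(7265³/398600) = 6162.6 s = 102.71 min.
Node shift per orbit = (6162.6/86166) × 360° = 25.75°.
Equatorial spacing = 25.75 × 111.3 km/° = 2866 km.
At 38° latitude, spacing = 2866 × cos(38°) = 2259 km.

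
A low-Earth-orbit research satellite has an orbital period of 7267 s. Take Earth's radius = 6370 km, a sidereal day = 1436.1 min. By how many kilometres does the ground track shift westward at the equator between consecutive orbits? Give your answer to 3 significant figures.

3380 km

During one orbit Earth rotates (7267.0 / 86166) × 360° = 30.36°.
At the equator that is 30.36° × (2π·6370/360) km/° = 30.36 × 111.2 = 3376 km.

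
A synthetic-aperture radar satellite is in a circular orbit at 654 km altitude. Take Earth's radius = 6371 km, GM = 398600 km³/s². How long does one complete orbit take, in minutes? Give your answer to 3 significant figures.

Semi-major axis a = 6371 + 654 = 7025 km. Period T = 2π√(a³/μ) = 2π√(7025³/398600) = 5859.8 s = 97.66 min.

97.7 min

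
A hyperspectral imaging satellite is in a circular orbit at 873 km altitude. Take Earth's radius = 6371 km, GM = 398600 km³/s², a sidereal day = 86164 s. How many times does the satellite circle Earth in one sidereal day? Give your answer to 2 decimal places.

14.04

Semi-major axis a = 6371 + 873 = 7244 km. Period T = 2π√(a³/μ) = 2π√(7244³/398600) = 6135.9 s = 102.27 min.
Orbits per sidereal day = 86164 / 6135.9 = 14.043.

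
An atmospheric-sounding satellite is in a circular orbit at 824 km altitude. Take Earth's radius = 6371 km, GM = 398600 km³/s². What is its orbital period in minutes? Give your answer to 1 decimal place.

101.2 min

Semi-major axis a = 6371 + 824 = 7195 km. Period T = 2π√(a³/μ) = 2π√(7195³/398600) = 6073.8 s = 101.23 min.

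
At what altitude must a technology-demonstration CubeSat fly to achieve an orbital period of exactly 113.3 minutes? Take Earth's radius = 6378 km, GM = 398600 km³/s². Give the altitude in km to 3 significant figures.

1380 km

T = 113.3 min = 6798.0 s.
From T = 2π√(a³/μ): a = (μ T²/4π²)^(1/3) = (398600 × 6798.0² / 4π²)^(1/3) = 7756 km.
Altitude h = a − R = 7756 − 6378 = 1378 km.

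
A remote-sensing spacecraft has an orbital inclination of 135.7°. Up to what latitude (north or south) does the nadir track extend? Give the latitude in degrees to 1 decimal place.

44.3°

Retrograde orbit: the ground track reaches ±(180° − i) = ±(180 − 135.7) = ±44.3°.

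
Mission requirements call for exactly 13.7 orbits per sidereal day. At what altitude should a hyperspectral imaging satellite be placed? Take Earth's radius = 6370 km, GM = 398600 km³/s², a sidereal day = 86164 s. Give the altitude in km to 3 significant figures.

994 km

Required period T = 86164 / 13.7 = 6289.3 s.
From T = 2π√(a³/μ): a = (μ T²/4π²)^(1/3) = (398600 × 6289.3² / 4π²)^(1/3) = 7364 km.
Altitude h = a − R = 7364 − 6370 = 994 km.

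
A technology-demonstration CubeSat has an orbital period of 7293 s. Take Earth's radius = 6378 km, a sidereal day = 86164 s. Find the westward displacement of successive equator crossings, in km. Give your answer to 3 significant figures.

3390 km

During one orbit Earth rotates (7293.0 / 86164) × 360° = 30.47°.
At the equator that is 30.47° × (2π·6378/360) km/° = 30.47 × 111.3 = 3392 km.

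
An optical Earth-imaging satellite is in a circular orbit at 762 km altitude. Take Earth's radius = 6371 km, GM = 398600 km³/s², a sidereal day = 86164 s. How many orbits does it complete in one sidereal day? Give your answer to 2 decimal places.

14.37

Semi-major axis a = 6371 + 762 = 7133 km. Period T = 2π√(a³/μ) = 2π√(7133³/398600) = 5995.4 s = 99.92 min.
Orbits per sidereal day = 86164 / 5995.4 = 14.372.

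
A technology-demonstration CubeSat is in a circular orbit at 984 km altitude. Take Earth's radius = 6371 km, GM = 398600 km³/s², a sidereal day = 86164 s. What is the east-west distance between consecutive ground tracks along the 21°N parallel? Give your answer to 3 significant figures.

2720 km

Semi-major axis a = 6371 + 984 = 7355 km. Period T = 2π√(a³/μ) = 2π√(7355³/398600) = 6277.5 s = 104.62 min.
Node shift per orbit = (6277.5/86164) × 360° = 26.23°.
Equatorial spacing = 26.23 × 111.2 km/° = 2916 km.
At 21° latitude, spacing = 2916 × cos(21°) = 2723 km.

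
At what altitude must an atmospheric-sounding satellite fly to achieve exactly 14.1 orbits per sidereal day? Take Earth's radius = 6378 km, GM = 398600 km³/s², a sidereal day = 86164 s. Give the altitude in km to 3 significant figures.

846 km

Required period T = 86164 / 14.1 = 6110.9 s.
From T = 2π√(a³/μ): a = (μ T²/4π²)^(1/3) = (398600 × 6110.9² / 4π²)^(1/3) = 7224 km.
Altitude h = a − R = 7224 − 6378 = 846 km.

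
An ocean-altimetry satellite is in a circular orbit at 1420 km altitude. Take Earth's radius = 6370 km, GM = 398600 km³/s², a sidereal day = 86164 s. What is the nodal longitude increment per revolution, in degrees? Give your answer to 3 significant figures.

Semi-major axis a = 6370 + 1420 = 7790 km. Period T = 2π√(a³/μ) = 2π√(7790³/398600) = 6842.5 s = 114.04 min.
During one orbit Earth rotates (6842.5 / 86164) × 360° = 28.59°.

28.6°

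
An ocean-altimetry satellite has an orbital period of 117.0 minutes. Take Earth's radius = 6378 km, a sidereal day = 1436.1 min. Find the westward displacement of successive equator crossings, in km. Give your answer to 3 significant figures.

3260 km

T = 117.0 min = 7020.0 s.
During one orbit Earth rotates (7020.0 / 86166) × 360° = 29.33°.
At the equator that is 29.33° × (2π·6378/360) km/° = 29.33 × 111.3 = 3265 km.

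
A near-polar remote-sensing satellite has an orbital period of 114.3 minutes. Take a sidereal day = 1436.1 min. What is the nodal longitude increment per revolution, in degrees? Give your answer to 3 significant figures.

28.7°

T = 114.3 min = 6858.0 s.
During one orbit Earth rotates (6858.0 / 86166) × 360° = 28.65°.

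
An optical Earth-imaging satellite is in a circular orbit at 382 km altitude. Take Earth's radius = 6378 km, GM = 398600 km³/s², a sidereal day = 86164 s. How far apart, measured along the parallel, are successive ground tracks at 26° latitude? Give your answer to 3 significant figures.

Semi-major axis a = 6378 + 382 = 6760 km. Period T = 2π√(a³/μ) = 2π√(6760³/398600) = 5531.4 s = 92.19 min.
Node shift per orbit = (5531.4/86164) × 360° = 23.11°.
Equatorial spacing = 23.11 × 111.3 km/° = 2573 km.
At 26° latitude, spacing = 2573 × cos(26°) = 2312 km.

2310 km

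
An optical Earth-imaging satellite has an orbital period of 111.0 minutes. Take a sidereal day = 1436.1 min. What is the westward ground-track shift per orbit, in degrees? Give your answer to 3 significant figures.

T = 111.0 min = 6660.0 s.
During one orbit Earth rotates (6660.0 / 86166) × 360° = 27.83°.

27.8°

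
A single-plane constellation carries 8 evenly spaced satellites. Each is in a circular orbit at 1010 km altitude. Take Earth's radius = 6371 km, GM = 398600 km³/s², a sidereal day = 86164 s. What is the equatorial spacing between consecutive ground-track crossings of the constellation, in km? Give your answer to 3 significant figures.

366 km

Semi-major axis a = 6371 + 1010 = 7381 km. Period T = 2π√(a³/μ) = 2π√(7381³/398600) = 6310.8 s = 105.18 min.
Single-satellite node shift = (6310.8/86164) × 360° = 26.37°.
With 8 satellites evenly phased, successive equator crossings are 26.37/8 = 3.296° apart.
That is 3.296 × 111.2 = 366 km at the equator.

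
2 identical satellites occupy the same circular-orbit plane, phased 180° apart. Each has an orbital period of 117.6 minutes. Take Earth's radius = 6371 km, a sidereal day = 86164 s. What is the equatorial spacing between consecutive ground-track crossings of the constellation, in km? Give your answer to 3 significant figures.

T = 117.6 min = 7056.0 s.
Single-satellite node shift = (7056.0/86164) × 360° = 29.48°.
With 2 satellites evenly phased, successive equator crossings are 29.48/2 = 14.740° apart.
That is 14.740 × 111.2 = 1639 km at the equator.

1640 km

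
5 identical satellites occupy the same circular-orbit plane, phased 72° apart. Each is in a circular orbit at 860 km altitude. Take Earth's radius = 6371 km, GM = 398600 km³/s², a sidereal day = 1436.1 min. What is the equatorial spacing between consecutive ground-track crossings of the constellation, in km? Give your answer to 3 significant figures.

569 km

Semi-major axis a = 6371 + 860 = 7231 km. Period T = 2π√(a³/μ) = 2π√(7231³/398600) = 6119.4 s = 101.99 min.
Single-satellite node shift = (6119.4/86166) × 360° = 25.57°.
With 5 satellites evenly phased, successive equator crossings are 25.57/5 = 5.113° apart.
That is 5.113 × 111.2 = 569 km at the equator.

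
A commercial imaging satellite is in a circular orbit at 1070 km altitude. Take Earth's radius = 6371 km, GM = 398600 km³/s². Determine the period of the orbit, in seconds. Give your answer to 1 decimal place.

6387.9 seconds

Semi-major axis a = 6371 + 1070 = 7441 km. Period T = 2π√(a³/μ) = 2π√(7441³/398600) = 6387.9 s = 106.47 min.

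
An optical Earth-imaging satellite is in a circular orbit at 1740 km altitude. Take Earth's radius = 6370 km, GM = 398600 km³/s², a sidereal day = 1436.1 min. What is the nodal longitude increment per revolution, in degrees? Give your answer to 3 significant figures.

30.4°

Semi-major axis a = 6370 + 1740 = 8110 km. Period T = 2π√(a³/μ) = 2π√(8110³/398600) = 7268.5 s = 121.14 min.
During one orbit Earth rotates (7268.5 / 86166) × 360° = 30.37°.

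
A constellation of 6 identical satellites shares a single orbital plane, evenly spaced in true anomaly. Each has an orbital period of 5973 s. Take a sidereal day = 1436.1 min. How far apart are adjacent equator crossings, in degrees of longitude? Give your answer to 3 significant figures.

4.16°

Single-satellite node shift = (5973.0/86166) × 360° = 24.96°.
With 6 satellites evenly phased, successive equator crossings are 24.96/6 = 4.159° apart.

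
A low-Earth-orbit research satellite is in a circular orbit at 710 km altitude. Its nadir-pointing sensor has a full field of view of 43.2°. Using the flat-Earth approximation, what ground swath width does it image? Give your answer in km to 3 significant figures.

562 km

Half-angle = 43.2°/2 = 21.6°.
Swath width ≈ 2h·tan(θ/2) = 2 × 710 × tan(21.6°) = 562.2 km.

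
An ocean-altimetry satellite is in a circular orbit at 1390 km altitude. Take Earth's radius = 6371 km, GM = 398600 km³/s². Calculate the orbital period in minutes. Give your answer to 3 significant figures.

113 min

Semi-major axis a = 6371 + 1390 = 7761 km. Period T = 2π√(a³/μ) = 2π√(7761³/398600) = 6804.4 s = 113.41 min.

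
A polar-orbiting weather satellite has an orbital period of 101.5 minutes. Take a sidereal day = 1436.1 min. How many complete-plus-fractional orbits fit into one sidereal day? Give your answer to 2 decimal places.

T = 101.5 min = 6090.0 s.
Orbits per sidereal day = 86166 / 6090.0 = 14.149.

14.15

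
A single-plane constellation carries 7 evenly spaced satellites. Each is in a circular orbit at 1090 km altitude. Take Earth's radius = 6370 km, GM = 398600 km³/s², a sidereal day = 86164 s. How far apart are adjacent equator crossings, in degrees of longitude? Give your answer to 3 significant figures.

Semi-major axis a = 6370 + 1090 = 7460 km. Period T = 2π√(a³/μ) = 2π√(7460³/398600) = 6412.4 s = 106.87 min.
Single-satellite node shift = (6412.4/86164) × 360° = 26.79°.
With 7 satellites evenly phased, successive equator crossings are 26.79/7 = 3.827° apart.

3.83°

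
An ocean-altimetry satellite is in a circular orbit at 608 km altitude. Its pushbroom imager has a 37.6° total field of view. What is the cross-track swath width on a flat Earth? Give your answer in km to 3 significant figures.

Half-angle = 37.6°/2 = 18.8°.
Swath width ≈ 2h·tan(θ/2) = 2 × 608 × tan(18.8°) = 414.0 km.

414 km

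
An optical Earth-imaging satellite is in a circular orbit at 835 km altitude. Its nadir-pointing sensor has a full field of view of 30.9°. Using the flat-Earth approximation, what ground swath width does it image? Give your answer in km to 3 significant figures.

Half-angle = 30.9°/2 = 15.45°.
Swath width ≈ 2h·tan(θ/2) = 2 × 835 × tan(15.45°) = 461.6 km.

462 km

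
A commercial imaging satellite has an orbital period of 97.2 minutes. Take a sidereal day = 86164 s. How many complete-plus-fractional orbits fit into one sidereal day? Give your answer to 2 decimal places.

T = 97.2 min = 5832.0 s.
Orbits per sidereal day = 86164 / 5832.0 = 14.774.

14.77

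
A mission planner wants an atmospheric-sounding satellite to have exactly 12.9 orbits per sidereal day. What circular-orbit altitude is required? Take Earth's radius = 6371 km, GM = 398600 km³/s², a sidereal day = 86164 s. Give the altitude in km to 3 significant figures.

Required period T = 86164 / 12.9 = 6679.4 s.
From T = 2π√(a³/μ): a = (μ T²/4π²)^(1/3) = (398600 × 6679.4² / 4π²)^(1/3) = 7666 km.
Altitude h = a − R = 7666 − 6371 = 1295 km.

1290 km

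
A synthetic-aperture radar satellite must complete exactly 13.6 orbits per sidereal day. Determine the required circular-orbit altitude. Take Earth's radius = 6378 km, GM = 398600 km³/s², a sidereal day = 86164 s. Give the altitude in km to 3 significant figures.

Required period T = 86164 / 13.6 = 6335.6 s.
From T = 2π√(a³/μ): a = (μ T²/4π²)^(1/3) = (398600 × 6335.6² / 4π²)^(1/3) = 7400 km.
Altitude h = a − R = 7400 − 6378 = 1022 km.

1020 km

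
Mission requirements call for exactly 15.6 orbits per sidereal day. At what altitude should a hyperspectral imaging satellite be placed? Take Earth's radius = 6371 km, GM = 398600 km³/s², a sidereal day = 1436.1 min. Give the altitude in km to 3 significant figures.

Required period T = 86166 / 15.6 = 5523.5 s.
From T = 2π√(a³/μ): a = (μ T²/4π²)^(1/3) = (398600 × 5523.5² / 4π²)^(1/3) = 6754 km.
Altitude h = a − R = 6754 − 6371 = 383 km.

383 km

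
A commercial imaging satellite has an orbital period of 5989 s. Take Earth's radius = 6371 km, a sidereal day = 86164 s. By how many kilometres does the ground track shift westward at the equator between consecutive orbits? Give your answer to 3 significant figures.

During one orbit Earth rotates (5989.0 / 86164) × 360° = 25.02°.
At the equator that is 25.02° × (2π·6371/360) km/° = 25.02 × 111.2 = 2782 km.

2780 km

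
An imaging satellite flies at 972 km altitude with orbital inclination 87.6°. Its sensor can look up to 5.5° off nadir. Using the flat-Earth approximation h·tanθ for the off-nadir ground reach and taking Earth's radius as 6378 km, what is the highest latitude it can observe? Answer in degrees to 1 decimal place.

88.4°

For a prograde orbit the ground track reaches latitude ±i = ±87.6°.
Sensor half-swath on the ground ≈ 972·tan(5.5°) = 94 km = 0.84° of latitude.
Maximum observable latitude ≈ 87.6 + 0.84 = 88.4°.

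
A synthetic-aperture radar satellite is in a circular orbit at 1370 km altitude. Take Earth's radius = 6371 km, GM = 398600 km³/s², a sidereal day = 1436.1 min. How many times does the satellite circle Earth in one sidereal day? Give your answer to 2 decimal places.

12.71

Semi-major axis a = 6371 + 1370 = 7741 km. Period T = 2π√(a³/μ) = 2π√(7741³/398600) = 6778.1 s = 112.97 min.
Orbits per sidereal day = 86166 / 6778.1 = 12.712.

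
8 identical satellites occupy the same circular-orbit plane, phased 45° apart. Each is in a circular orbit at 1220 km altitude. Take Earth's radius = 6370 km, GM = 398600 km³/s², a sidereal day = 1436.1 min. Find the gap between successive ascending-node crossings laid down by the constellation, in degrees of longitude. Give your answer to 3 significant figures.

3.44°

Semi-major axis a = 6370 + 1220 = 7590 km. Period T = 2π√(a³/μ) = 2π√(7590³/398600) = 6580.7 s = 109.68 min.
Single-satellite node shift = (6580.7/86166) × 360° = 27.49°.
With 8 satellites evenly phased, successive equator crossings are 27.49/8 = 3.437° apart.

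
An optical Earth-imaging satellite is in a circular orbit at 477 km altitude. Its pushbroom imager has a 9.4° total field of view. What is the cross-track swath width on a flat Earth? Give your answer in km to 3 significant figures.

Half-angle = 9.4°/2 = 4.7°.
Swath width ≈ 2h·tan(θ/2) = 2 × 477 × tan(4.7°) = 78.4 km.

78.4 km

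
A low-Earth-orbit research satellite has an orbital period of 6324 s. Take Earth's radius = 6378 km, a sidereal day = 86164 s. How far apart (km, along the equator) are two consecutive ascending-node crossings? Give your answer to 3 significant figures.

2940 km

During one orbit Earth rotates (6324.0 / 86164) × 360° = 26.42°.
At the equator that is 26.42° × (2π·6378/360) km/° = 26.42 × 111.3 = 2941 km.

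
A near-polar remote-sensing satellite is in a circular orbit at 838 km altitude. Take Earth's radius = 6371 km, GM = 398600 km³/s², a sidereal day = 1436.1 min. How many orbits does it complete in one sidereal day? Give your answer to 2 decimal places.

14.15

Semi-major axis a = 6371 + 838 = 7209 km. Period T = 2π√(a³/μ) = 2π√(7209³/398600) = 6091.5 s = 101.52 min.
Orbits per sidereal day = 86166 / 6091.5 = 14.145.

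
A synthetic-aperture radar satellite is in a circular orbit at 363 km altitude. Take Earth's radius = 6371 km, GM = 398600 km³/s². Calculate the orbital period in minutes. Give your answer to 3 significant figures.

Semi-major axis a = 6371 + 363 = 6734 km. Period T = 2π√(a³/μ) = 2π√(6734³/398600) = 5499.5 s = 91.66 min.

91.7 min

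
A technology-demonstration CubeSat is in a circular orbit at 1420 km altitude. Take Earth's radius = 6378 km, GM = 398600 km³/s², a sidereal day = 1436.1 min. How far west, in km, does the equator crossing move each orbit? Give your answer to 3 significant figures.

3190 km

Semi-major axis a = 6378 + 1420 = 7798 km. Period T = 2π√(a³/μ) = 2π√(7798³/398600) = 6853.1 s = 114.22 min.
During one orbit Earth rotates (6853.1 / 86166) × 360° = 28.63°.
At the equator that is 28.63° × (2π·6378/360) km/° = 28.63 × 111.3 = 3187 km.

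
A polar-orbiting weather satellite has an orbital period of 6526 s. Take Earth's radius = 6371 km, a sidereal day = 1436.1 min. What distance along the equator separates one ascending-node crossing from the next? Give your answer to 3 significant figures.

During one orbit Earth rotates (6526.0 / 86166) × 360° = 27.27°.
At the equator that is 27.27° × (2π·6371/360) km/° = 27.27 × 111.2 = 3032 km.

3030 km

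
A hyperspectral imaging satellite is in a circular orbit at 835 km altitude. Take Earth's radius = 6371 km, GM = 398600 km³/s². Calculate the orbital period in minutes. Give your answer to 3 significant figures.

101 min

Semi-major axis a = 6371 + 835 = 7206 km. Period T = 2π√(a³/μ) = 2π√(7206³/398600) = 6087.7 s = 101.46 min.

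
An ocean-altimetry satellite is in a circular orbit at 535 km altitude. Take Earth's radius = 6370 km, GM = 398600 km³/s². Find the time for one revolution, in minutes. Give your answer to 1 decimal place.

95.2 min

Semi-major axis a = 6370 + 535 = 6905 km. Period T = 2π√(a³/μ) = 2π√(6905³/398600) = 5710.3 s = 95.17 min.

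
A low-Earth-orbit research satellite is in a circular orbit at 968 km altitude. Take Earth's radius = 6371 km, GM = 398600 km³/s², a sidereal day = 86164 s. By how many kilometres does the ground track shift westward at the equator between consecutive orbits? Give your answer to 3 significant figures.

2910 km

Semi-major axis a = 6371 + 968 = 7339 km. Period T = 2π√(a³/μ) = 2π√(7339³/398600) = 6257.0 s = 104.28 min.
During one orbit Earth rotates (6257.0 / 86164) × 360° = 26.14°.
At the equator that is 26.14° × (2π·6371/360) km/° = 26.14 × 111.2 = 2907 km.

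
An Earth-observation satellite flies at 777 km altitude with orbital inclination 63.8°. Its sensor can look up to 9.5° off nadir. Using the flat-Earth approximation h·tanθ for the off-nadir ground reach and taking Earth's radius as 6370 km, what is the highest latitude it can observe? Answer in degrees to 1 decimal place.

65.0°

For a prograde orbit the ground track reaches latitude ±i = ±63.8°.
Sensor half-swath on the ground ≈ 777·tan(9.5°) = 130 km = 1.17° of latitude.
Maximum observable latitude ≈ 63.8 + 1.17 = 65.0°.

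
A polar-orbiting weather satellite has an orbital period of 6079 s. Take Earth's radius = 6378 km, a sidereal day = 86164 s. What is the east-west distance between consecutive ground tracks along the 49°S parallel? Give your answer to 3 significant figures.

Node shift per orbit = (6079.0/86164) × 360° = 25.40°.
Equatorial spacing = 25.40 × 111.3 km/° = 2827 km.
At 49° latitude, spacing = 2827 × cos(49°) = 1855 km.

1850 km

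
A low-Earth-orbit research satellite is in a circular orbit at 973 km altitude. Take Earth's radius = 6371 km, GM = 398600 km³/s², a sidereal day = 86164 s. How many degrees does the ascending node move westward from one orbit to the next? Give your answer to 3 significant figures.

26.2°

Semi-major axis a = 6371 + 973 = 7344 km. Period T = 2π√(a³/μ) = 2π√(7344³/398600) = 6263.4 s = 104.39 min.
During one orbit Earth rotates (6263.4 / 86164) × 360° = 26.17°.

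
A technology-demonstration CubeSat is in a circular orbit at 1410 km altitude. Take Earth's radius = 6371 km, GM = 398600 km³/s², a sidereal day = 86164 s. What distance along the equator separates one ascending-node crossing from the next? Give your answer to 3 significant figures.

Semi-major axis a = 6371 + 1410 = 7781 km. Period T = 2π√(a³/μ) = 2π√(7781³/398600) = 6830.7 s = 113.84 min.
During one orbit Earth rotates (6830.7 / 86164) × 360° = 28.54°.
At the equator that is 28.54° × (2π·6371/360) km/° = 28.54 × 111.2 = 3173 km.

3170 km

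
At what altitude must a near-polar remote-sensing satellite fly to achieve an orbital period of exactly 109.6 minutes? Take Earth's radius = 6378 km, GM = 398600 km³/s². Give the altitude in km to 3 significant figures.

1210 km

T = 109.6 min = 6576.0 s.
From T = 2π√(a³/μ): a = (μ T²/4π²)^(1/3) = (398600 × 6576.0² / 4π²)^(1/3) = 7586 km.
Altitude h = a − R = 7586 − 6378 = 1208 km.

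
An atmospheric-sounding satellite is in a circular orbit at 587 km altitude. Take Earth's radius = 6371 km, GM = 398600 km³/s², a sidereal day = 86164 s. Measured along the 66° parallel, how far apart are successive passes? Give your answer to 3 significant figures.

1090 km

Semi-major axis a = 6371 + 587 = 6958 km. Period T = 2π√(a³/μ) = 2π√(6958³/398600) = 5776.1 s = 96.27 min.
Node shift per orbit = (5776.1/86164) × 360° = 24.13°.
Equatorial spacing = 24.13 × 111.2 km/° = 2683 km.
At 66° latitude, spacing = 2683 × cos(66°) = 1091 km.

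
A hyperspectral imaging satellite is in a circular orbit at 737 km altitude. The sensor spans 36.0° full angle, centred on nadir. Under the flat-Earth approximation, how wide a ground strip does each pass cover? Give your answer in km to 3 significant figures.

Half-angle = 36.0°/2 = 18°.
Swath width ≈ 2h·tan(θ/2) = 2 × 737 × tan(18°) = 478.9 km.

479 km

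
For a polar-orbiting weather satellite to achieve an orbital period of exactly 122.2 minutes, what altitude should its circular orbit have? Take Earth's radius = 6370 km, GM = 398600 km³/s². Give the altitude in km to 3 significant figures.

1790 km

T = 122.2 min = 7332.0 s.
From T = 2π√(a³/μ): a = (μ T²/4π²)^(1/3) = (398600 × 7332.0² / 4π²)^(1/3) = 8157 km.
Altitude h = a − R = 8157 − 6370 = 1787 km.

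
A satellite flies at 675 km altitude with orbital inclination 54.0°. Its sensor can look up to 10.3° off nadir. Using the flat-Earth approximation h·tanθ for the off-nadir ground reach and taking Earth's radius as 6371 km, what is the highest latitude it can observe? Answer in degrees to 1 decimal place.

For a prograde orbit the ground track reaches latitude ±i = ±54.0°.
Sensor half-swath on the ground ≈ 675·tan(10.3°) = 123 km = 1.10° of latitude.
Maximum observable latitude ≈ 54.0 + 1.10 = 55.1°.

55.1°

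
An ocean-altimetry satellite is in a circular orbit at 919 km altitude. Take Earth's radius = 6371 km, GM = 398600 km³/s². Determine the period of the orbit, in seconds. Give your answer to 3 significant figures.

Semi-major axis a = 6371 + 919 = 7290 km. Period T = 2π√(a³/μ) = 2π√(7290³/398600) = 6194.4 s = 103.24 min.

6190 seconds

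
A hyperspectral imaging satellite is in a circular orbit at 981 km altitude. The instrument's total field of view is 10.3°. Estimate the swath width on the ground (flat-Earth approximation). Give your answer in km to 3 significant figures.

177 km

Half-angle = 10.3°/2 = 5.15°.
Swath width ≈ 2h·tan(θ/2) = 2 × 981 × tan(5.15°) = 176.8 km.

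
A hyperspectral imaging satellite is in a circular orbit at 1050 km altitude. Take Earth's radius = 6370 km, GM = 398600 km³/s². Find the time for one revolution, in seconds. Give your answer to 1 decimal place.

Semi-major axis a = 6370 + 1050 = 7420 km. Period T = 2π√(a³/μ) = 2π√(7420³/398600) = 6360.9 s = 106.01 min.

6360.9 seconds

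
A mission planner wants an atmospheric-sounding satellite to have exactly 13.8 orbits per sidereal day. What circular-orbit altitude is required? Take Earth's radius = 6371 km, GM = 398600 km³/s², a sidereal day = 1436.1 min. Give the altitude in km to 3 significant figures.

Required period T = 86166 / 13.8 = 6243.9 s.
From T = 2π√(a³/μ): a = (μ T²/4π²)^(1/3) = (398600 × 6243.9² / 4π²)^(1/3) = 7329 km.
Altitude h = a − R = 7329 − 6371 = 958 km.

958 km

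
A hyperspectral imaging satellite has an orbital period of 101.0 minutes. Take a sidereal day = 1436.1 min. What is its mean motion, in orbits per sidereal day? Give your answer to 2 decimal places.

14.22

T = 101.0 min = 6060.0 s.
Orbits per sidereal day = 86166 / 6060.0 = 14.219.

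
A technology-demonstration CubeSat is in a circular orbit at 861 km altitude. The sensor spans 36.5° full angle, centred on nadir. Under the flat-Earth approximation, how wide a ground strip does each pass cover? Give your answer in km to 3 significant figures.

568 km

Half-angle = 36.5°/2 = 18.25°.
Swath width ≈ 2h·tan(θ/2) = 2 × 861 × tan(18.25°) = 567.8 km.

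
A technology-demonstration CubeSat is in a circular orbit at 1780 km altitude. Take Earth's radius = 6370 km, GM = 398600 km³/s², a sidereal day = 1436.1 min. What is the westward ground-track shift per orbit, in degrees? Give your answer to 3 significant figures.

30.6°

Semi-major axis a = 6370 + 1780 = 8150 km. Period T = 2π√(a³/μ) = 2π√(8150³/398600) = 7322.3 s = 122.04 min.
During one orbit Earth rotates (7322.3 / 86166) × 360° = 30.59°.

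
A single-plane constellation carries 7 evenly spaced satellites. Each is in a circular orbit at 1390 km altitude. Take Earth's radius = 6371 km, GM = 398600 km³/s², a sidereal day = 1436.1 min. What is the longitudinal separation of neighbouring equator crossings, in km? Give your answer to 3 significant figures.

452 km

Semi-major axis a = 6371 + 1390 = 7761 km. Period T = 2π√(a³/μ) = 2π√(7761³/398600) = 6804.4 s = 113.41 min.
Single-satellite node shift = (6804.4/86166) × 360° = 28.43°.
With 7 satellites evenly phased, successive equator crossings are 28.43/7 = 4.061° apart.
That is 4.061 × 111.2 = 452 km at the equator.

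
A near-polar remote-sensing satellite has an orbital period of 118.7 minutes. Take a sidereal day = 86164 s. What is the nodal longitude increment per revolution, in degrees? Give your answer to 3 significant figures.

29.8°

T = 118.7 min = 7122.0 s.
During one orbit Earth rotates (7122.0 / 86164) × 360° = 29.76°.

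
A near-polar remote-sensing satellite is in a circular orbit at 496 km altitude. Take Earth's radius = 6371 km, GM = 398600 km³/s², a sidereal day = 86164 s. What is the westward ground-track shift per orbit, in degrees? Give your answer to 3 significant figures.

Semi-major axis a = 6371 + 496 = 6867 km. Period T = 2π√(a³/μ) = 2π√(6867³/398600) = 5663.2 s = 94.39 min.
During one orbit Earth rotates (5663.2 / 86164) × 360° = 23.66°.

23.7°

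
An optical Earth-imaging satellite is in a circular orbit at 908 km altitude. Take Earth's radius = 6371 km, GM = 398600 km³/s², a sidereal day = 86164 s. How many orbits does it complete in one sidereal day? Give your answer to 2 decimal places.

13.94

Semi-major axis a = 6371 + 908 = 7279 km. Period T = 2π√(a³/μ) = 2π√(7279³/398600) = 6180.4 s = 103.01 min.
Orbits per sidereal day = 86164 / 6180.4 = 13.941.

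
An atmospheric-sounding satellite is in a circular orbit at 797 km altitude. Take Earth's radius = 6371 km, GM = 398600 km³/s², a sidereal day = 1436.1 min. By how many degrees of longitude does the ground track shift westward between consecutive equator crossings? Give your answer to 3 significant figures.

25.2°

Semi-major axis a = 6371 + 797 = 7168 km. Period T = 2π√(a³/μ) = 2π√(7168³/398600) = 6039.6 s = 100.66 min.
During one orbit Earth rotates (6039.6 / 86166) × 360° = 25.23°.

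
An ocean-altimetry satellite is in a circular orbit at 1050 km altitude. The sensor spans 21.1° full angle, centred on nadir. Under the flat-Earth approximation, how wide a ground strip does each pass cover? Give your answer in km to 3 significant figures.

Half-angle = 21.1°/2 = 10.55°.
Swath width ≈ 2h·tan(θ/2) = 2 × 1050 × tan(10.55°) = 391.1 km.

391 km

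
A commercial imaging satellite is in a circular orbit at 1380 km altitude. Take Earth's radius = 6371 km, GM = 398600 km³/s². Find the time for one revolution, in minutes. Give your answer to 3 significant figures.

113 min

Semi-major axis a = 6371 + 1380 = 7751 km. Period T = 2π√(a³/μ) = 2π√(7751³/398600) = 6791.2 s = 113.19 min.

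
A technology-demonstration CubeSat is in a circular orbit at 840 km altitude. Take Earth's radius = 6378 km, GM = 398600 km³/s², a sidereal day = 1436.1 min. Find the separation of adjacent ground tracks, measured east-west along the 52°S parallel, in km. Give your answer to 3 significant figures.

Semi-major axis a = 6378 + 840 = 7218 km. Period T = 2π√(a³/μ) = 2π√(7218³/398600) = 6102.9 s = 101.72 min.
Node shift per orbit = (6102.9/86166) × 360° = 25.50°.
Equatorial spacing = 25.50 × 111.3 km/° = 2838 km.
At 52° latitude, spacing = 2838 × cos(52°) = 1747 km.

1750 km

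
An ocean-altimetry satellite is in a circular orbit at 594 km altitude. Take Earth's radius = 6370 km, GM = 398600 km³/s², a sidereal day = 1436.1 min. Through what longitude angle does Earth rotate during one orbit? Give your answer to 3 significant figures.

Semi-major axis a = 6370 + 594 = 6964 km. Period T = 2π√(a³/μ) = 2π√(6964³/398600) = 5783.6 s = 96.39 min.
During one orbit Earth rotates (5783.6 / 86166) × 360° = 24.16°.

24.2°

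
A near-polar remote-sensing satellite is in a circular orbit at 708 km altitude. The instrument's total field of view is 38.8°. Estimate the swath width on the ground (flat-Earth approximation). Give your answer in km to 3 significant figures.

Half-angle = 38.8°/2 = 19.4°.
Swath width ≈ 2h·tan(θ/2) = 2 × 708 × tan(19.4°) = 498.7 km.

499 km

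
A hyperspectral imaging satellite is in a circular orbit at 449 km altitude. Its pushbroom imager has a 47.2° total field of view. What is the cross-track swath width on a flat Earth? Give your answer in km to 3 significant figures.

Half-angle = 47.2°/2 = 23.6°.
Swath width ≈ 2h·tan(θ/2) = 2 × 449 × tan(23.6°) = 392.3 km.

392 km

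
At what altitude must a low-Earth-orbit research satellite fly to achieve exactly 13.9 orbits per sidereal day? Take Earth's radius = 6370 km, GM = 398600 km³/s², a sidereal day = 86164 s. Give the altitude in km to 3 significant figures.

Required period T = 86164 / 13.9 = 6198.8 s.
From T = 2π√(a³/μ): a = (μ T²/4π²)^(1/3) = (398600 × 6198.8² / 4π²)^(1/3) = 7293 km.
Altitude h = a − R = 7293 − 6370 = 923 km.

923 km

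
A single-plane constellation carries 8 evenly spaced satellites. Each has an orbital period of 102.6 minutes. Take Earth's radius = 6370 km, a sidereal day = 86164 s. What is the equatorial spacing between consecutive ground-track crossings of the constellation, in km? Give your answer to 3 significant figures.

T = 102.6 min = 6156.0 s.
Single-satellite node shift = (6156.0/86164) × 360° = 25.72°.
With 8 satellites evenly phased, successive equator crossings are 25.72/8 = 3.215° apart.
That is 3.215 × 111.2 = 357 km at the equator.

357 km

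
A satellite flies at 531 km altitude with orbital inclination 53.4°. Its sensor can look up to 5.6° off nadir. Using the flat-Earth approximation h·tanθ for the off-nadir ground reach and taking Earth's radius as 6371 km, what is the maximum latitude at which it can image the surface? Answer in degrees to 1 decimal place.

For a prograde orbit the ground track reaches latitude ±i = ±53.4°.
Sensor half-swath on the ground ≈ 531·tan(5.6°) = 52 km = 0.47° of latitude.
Maximum observable latitude ≈ 53.4 + 0.47 = 53.9°.

53.9°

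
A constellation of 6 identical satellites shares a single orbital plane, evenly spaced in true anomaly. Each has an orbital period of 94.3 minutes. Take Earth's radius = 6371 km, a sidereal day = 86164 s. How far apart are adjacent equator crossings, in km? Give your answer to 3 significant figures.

438 km

T = 94.3 min = 5658.0 s.
Single-satellite node shift = (5658.0/86164) × 360° = 23.64°.
With 6 satellites evenly phased, successive equator crossings are 23.64/6 = 3.940° apart.
That is 3.940 × 111.2 = 438 km at the equator.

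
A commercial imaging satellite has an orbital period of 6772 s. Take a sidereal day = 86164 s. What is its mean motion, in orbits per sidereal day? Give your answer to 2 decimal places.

12.72

Orbits per sidereal day = 86164 / 6772.0 = 12.724.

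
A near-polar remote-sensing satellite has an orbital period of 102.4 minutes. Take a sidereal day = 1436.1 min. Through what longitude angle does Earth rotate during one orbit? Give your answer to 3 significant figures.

T = 102.4 min = 6144.0 s.
During one orbit Earth rotates (6144.0 / 86166) × 360° = 25.67°.

25.7°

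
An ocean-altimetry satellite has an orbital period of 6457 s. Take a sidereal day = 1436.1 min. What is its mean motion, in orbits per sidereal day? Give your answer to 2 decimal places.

Orbits per sidereal day = 86166 / 6457.0 = 13.345.

13.34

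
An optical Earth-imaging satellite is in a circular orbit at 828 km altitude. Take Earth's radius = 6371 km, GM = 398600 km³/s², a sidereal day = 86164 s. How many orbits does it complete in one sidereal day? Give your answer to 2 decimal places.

14.17

Semi-major axis a = 6371 + 828 = 7199 km. Period T = 2π√(a³/μ) = 2π√(7199³/398600) = 6078.8 s = 101.31 min.
Orbits per sidereal day = 86164 / 6078.8 = 14.174.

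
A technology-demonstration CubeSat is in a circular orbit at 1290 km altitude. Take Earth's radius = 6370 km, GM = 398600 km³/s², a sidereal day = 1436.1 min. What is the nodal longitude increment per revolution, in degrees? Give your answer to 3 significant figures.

27.9°

Semi-major axis a = 6370 + 1290 = 7660 km. Period T = 2π√(a³/μ) = 2π√(7660³/398600) = 6672.0 s = 111.20 min.
During one orbit Earth rotates (6672.0 / 86166) × 360° = 27.88°.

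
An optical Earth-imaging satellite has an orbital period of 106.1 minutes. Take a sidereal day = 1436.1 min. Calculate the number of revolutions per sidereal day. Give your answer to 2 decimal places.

13.54

T = 106.1 min = 6366.0 s.
Orbits per sidereal day = 86166 / 6366.0 = 13.535.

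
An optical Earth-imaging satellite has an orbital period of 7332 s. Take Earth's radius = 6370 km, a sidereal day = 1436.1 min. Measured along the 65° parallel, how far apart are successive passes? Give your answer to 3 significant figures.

1440 km

Node shift per orbit = (7332.0/86166) × 360° = 30.63°.
Equatorial spacing = 30.63 × 111.2 km/° = 3406 km.
At 65° latitude, spacing = 3406 × cos(65°) = 1439 km.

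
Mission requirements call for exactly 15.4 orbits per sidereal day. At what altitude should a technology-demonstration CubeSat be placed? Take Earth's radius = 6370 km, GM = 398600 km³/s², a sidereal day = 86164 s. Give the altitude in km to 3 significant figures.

442 km

Required period T = 86164 / 15.4 = 5595.1 s.
From T = 2π√(a³/μ): a = (μ T²/4π²)^(1/3) = (398600 × 5595.1² / 4π²)^(1/3) = 6812 km.
Altitude h = a − R = 6812 − 6370 = 442 km.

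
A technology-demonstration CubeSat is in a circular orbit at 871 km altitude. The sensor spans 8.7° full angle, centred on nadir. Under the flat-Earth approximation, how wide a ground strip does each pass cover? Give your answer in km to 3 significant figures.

133 km

Half-angle = 8.7°/2 = 4.35°.
Swath width ≈ 2h·tan(θ/2) = 2 × 871 × tan(4.35°) = 132.5 km.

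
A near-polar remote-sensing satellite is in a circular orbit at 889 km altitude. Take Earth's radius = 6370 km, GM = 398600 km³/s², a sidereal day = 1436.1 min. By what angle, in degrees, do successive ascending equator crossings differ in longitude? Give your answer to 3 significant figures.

25.7°

Semi-major axis a = 6370 + 889 = 7259 km. Period T = 2π√(a³/μ) = 2π√(7259³/398600) = 6155.0 s = 102.58 min.
During one orbit Earth rotates (6155.0 / 86166) × 360° = 25.72°.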